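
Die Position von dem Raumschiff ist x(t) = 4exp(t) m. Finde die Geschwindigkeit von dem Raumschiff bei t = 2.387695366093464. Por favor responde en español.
Debemos derivar nuestra ecuación de la posición x(t) = 4·exp(t) 1 vez. Tomando d/dt de x(t), encontramos v(t) = 4·exp(t). Usando v(t) = 4·exp(t) y sustituyendo t = 2.387695366093464, encontramos v = 43.5534851809385.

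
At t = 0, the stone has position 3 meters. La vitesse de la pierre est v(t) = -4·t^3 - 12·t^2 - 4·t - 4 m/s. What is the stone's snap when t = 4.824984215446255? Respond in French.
En partant de la vitesse v(t) = -4·t^3 - 12·t^2 - 4·t - 4, nous prenons 3 dérivées. En dérivant la vitesse, nous obtenons l'accélération: a(t) = -12·t^2 - 24·t - 4. La dérivée de l'accélération donne le jerk: j(t) = -24·t - 24. La dérivée du jerk donne le snap: s(t) = -24. De l'équation du snap s(t) = -24, nous substituons t = 4.824984215446255 pour obtenir s = -24.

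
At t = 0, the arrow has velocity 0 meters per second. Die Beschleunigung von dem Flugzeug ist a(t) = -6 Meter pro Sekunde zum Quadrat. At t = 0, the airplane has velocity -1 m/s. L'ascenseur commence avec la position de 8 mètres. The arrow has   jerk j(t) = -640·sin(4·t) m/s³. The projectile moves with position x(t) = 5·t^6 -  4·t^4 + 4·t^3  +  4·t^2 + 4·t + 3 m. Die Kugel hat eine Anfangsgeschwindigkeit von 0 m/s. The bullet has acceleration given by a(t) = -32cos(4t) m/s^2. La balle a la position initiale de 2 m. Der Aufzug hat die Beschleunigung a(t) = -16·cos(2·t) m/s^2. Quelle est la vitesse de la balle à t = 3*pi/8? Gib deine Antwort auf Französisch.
Pour résoudre ceci, nous devons prendre 1 intégrale de notre équation de l'accélération a(t) = -32·cos(4·t). La primitive de l'accélération est la vitesse. En utilisant v(0) = 0, nous obtenons v(t) = -8·sin(4·t). En utilisant v(t) = -8·sin(4·t) et en substituant t = 3*pi/8, nous trouvons v = 8.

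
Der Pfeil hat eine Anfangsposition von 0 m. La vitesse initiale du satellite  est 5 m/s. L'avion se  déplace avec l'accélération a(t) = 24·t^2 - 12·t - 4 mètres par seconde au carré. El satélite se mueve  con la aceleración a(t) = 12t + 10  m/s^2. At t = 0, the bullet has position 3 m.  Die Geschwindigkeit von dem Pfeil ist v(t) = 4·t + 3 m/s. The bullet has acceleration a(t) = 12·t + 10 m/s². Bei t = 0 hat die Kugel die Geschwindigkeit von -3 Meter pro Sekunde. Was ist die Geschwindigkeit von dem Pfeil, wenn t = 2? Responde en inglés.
Using v(t) = 4·t + 3 and substituting t = 2, we find v = 11.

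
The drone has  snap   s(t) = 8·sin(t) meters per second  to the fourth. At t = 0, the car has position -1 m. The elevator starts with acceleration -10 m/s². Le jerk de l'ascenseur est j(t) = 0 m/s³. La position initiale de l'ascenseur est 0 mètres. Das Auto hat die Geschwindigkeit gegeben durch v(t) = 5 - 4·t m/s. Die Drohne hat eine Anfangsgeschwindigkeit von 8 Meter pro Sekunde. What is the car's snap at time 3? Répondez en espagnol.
Partiendo de la velocidad v(t) = 5 - 4·t, tomamos 3 derivadas. Derivando la velocidad, obtenemos la aceleración: a(t) = -4. Derivando la aceleración, obtenemos la sacudida: j(t) = 0. Derivando la sacudida, obtenemos el snap: s(t) = 0. Tenemos el snap s(t) = 0. Sustituyendo t = 3: s(3) = 0.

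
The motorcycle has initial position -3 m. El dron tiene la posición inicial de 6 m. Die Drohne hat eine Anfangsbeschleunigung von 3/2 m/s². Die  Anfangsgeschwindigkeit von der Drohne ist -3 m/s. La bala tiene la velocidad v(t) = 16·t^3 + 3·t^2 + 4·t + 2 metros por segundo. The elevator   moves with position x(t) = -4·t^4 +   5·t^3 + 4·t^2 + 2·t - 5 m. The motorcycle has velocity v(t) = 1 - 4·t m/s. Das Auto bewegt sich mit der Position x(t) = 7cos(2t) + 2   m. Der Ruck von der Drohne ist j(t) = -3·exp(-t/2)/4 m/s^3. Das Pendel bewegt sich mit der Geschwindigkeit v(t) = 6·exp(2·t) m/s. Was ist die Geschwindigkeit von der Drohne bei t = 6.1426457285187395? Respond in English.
Starting from jerk j(t) = -3·exp(-t/2)/4, we take 2 antiderivatives. Finding the integral of j(t) and using a(0) = 3/2: a(t) = 3·exp(-t/2)/2. Integrating acceleration and using the initial condition v(0) = -3, we get v(t) = -3·exp(-t/2). We have velocity v(t) = -3·exp(-t/2). Substituting t = 6.1426457285187395: v(6.1426457285187395) = -0.139079359712093.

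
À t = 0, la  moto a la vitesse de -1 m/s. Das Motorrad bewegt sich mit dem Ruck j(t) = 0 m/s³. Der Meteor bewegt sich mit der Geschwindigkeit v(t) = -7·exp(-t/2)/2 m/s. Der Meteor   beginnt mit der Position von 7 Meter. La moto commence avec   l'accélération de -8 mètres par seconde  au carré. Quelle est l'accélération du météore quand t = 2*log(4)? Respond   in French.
En partant de la vitesse v(t) = -7·exp(-t/2)/2, nous prenons 1 dérivée. La dérivée de la vitesse donne l'accélération: a(t) = 7·exp(-t/2)/4. Nous avons l'accélération a(t) = 7·exp(-t/2)/4. En substituant t = 2*log(4): a(2*log(4)) = 7/16.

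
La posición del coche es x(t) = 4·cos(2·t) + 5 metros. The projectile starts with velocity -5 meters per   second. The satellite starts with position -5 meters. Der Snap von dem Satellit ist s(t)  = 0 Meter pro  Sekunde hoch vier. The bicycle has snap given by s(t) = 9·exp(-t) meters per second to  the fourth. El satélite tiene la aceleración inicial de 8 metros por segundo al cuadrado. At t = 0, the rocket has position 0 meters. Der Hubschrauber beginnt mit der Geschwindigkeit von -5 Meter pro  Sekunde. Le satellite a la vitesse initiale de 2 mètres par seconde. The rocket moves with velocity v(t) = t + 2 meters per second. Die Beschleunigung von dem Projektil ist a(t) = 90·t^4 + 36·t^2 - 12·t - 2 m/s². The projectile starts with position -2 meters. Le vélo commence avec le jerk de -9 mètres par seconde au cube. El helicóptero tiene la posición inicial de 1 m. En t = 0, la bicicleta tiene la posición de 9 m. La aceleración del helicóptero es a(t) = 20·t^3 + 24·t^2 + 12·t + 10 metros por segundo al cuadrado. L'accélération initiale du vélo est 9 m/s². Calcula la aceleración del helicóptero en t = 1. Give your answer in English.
From the given acceleration equation a(t) = 20·t^3 + 24·t^2 + 12·t + 10, we substitute t = 1 to get a = 66.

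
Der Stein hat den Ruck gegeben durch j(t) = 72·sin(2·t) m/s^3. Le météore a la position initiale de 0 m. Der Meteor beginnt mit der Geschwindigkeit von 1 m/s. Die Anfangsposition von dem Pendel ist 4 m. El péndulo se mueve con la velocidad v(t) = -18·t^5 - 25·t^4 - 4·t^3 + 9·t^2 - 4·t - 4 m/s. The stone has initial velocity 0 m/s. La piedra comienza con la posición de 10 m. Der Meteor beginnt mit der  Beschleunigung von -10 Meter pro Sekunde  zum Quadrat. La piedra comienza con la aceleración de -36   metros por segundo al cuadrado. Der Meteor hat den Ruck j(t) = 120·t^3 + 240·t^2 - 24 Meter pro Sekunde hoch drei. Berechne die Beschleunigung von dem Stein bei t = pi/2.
Wir müssen die Stammfunktion unserer Gleichung für den Ruck j(t) = 72·sin(2·t) 1-mal finden. Das Integral von dem Ruck, mit a(0) = -36, ergibt die Beschleunigung: a(t) = -36·cos(2·t). Mit a(t) = -36·cos(2·t) und Einsetzen von t = pi/2, finden wir a = 36.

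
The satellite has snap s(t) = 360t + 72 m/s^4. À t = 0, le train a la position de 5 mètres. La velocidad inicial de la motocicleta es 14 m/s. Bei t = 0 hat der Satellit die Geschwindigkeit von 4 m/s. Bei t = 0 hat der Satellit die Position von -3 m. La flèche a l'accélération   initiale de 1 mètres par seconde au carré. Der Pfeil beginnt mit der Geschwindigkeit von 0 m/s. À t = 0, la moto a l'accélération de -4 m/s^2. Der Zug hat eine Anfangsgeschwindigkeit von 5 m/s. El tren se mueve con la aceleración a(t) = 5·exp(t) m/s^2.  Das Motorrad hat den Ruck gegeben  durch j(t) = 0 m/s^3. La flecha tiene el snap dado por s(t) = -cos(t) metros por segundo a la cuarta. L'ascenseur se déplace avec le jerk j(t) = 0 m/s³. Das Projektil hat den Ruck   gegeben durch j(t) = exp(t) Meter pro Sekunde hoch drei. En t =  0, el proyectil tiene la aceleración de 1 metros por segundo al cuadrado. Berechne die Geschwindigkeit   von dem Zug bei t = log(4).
Um dies zu lösen, müssen wir 1 Integral unserer Gleichung für die Beschleunigung a(t) = 5·exp(t) finden. Die Stammfunktion von der Beschleunigung ist die Geschwindigkeit. Mit v(0) = 5 erhalten wir v(t) = 5·exp(t). Aus der Gleichung für die Geschwindigkeit v(t) = 5·exp(t), setzen wir t = log(4) ein und erhalten v = 20.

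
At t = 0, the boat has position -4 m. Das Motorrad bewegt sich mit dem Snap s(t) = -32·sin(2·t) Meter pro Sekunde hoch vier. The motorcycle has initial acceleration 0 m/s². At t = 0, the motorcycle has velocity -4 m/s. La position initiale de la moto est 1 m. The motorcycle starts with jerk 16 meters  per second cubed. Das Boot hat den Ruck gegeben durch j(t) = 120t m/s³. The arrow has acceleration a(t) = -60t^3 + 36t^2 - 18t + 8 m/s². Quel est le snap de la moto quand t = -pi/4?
De l'équation du snap s(t) = -32·sin(2·t), nous substituons t = -pi/4 pour obtenir s = 32.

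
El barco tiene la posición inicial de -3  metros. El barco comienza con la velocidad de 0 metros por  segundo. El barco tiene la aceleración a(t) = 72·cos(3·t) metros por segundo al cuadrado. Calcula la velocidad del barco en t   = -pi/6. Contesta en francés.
Pour résoudre ceci, nous devons prendre 1 primitive de notre équation de l'accélération a(t) = 72·cos(3·t). L'intégrale de l'accélération est la vitesse. En utilisant v(0) = 0, nous obtenons v(t) = 24·sin(3·t). En utilisant v(t) = 24·sin(3·t) et en substituant t = -pi/6, nous trouvons v = -24.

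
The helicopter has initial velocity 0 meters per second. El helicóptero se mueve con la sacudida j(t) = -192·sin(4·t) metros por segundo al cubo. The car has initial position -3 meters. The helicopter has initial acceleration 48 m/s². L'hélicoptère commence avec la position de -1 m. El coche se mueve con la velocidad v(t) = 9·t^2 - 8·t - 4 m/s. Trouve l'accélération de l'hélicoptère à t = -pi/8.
Pour résoudre ceci, nous devons prendre 1 primitive de notre équation du jerk j(t) = -192·sin(4·t). L'intégrale du jerk est l'accélération. En utilisant a(0) = 48, nous obtenons a(t) = 48·cos(4·t). En utilisant a(t) = 48·cos(4·t) et en substituant t = -pi/8, nous trouvons a = 0.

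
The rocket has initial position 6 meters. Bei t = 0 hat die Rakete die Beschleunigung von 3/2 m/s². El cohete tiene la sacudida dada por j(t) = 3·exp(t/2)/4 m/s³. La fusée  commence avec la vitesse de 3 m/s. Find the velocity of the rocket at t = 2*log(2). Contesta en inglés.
Starting from jerk j(t) = 3·exp(t/2)/4, we take 2 integrals. Taking ∫j(t)dt and applying a(0) = 3/2, we find a(t) = 3·exp(t/2)/2. Finding the integral of a(t) and using v(0) = 3: v(t) = 3·exp(t/2). From the given velocity equation v(t) = 3·exp(t/2), we substitute t = 2*log(2) to get v = 6.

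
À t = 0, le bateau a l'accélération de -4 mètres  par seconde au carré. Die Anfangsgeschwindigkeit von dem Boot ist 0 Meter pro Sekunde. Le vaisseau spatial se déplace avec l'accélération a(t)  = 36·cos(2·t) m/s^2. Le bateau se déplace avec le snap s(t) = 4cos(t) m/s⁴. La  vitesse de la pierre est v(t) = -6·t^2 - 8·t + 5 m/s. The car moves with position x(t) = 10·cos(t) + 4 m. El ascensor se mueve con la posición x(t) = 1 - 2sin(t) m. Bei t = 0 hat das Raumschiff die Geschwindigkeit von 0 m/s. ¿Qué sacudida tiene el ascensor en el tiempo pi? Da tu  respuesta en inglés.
To solve this, we need to take 3 derivatives of our position equation x(t) = 1 - 2·sin(t). The derivative of position gives velocity: v(t) = -2·cos(t). Differentiating velocity, we get acceleration: a(t) = 2·sin(t). Differentiating acceleration, we get jerk: j(t) = 2·cos(t). We have jerk j(t) = 2·cos(t). Substituting t = pi: j(pi) = -2.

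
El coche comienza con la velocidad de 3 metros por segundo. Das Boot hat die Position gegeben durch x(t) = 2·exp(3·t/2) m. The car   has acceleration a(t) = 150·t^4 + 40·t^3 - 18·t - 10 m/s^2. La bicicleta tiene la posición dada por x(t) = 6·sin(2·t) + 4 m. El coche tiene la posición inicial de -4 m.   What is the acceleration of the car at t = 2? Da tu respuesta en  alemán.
Wir haben die Beschleunigung a(t) = 150·t^4 + 40·t^3 - 18·t - 10. Durch Einsetzen von t = 2: a(2) = 2674.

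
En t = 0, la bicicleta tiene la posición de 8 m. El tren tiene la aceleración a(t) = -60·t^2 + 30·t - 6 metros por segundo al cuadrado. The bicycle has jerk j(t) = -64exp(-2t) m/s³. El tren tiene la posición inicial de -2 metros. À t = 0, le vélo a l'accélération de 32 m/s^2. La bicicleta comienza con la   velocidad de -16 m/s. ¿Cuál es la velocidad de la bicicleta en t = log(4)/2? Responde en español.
Necesitamos integrar nuestra ecuación de la sacudida j(t) = -64·exp(-2·t) 2 veces. La integral de la sacudida es la aceleración. Usando a(0) = 32, obtenemos a(t) = 32·exp(-2·t). Tomando ∫a(t)dt y aplicando v(0) = -16, encontramos v(t) = -16·exp(-2·t). Tenemos la velocidad v(t) = -16·exp(-2·t). Sustituyendo t = log(4)/2: v(log(4)/2) = -4.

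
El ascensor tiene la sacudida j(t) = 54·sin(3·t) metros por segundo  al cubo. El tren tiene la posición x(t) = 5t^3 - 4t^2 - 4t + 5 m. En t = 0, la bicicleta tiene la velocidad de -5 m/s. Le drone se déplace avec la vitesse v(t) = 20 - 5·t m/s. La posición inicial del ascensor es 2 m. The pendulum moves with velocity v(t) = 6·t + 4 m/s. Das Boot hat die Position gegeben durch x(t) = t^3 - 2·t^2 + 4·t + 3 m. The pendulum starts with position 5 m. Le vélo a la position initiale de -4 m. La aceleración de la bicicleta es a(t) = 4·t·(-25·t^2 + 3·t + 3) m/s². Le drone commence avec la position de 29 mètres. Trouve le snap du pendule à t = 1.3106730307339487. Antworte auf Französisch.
Pour résoudre ceci, nous devons prendre 3 dérivées de notre équation de la vitesse v(t) = 6·t + 4. En prenant d/dt de v(t), nous trouvons a(t) = 6. En dérivant l'accélération, nous obtenons le jerk: j(t) = 0. En dérivant le jerk, nous obtenons le snap: s(t) = 0. En utilisant s(t) = 0 et en substituant t = 1.3106730307339487, nous trouvons s = 0.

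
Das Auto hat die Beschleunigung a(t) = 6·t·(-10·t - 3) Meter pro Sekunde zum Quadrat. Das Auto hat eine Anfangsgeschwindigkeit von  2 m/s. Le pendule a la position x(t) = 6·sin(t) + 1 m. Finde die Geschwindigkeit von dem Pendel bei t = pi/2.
Um dies zu lösen, müssen wir 1 Ableitung unserer Gleichung für die Position x(t) = 6·sin(t) + 1 nehmen. Durch Ableiten von der Position erhalten wir die Geschwindigkeit: v(t) = 6·cos(t). Aus der Gleichung für die Geschwindigkeit v(t) = 6·cos(t), setzen wir t = pi/2 ein und erhalten v = 0.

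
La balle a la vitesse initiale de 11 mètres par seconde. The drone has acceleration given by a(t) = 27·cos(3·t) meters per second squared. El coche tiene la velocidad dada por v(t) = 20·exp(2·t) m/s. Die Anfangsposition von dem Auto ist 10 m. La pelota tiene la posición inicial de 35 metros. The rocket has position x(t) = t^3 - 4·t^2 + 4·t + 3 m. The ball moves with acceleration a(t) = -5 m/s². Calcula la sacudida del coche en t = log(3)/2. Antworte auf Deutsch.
Wir müssen unsere Gleichung für die Geschwindigkeit v(t) = 20·exp(2·t) 2-mal ableiten. Die Ableitung von der Geschwindigkeit ergibt die Beschleunigung: a(t) = 40·exp(2·t). Durch Ableiten von der Beschleunigung erhalten wir den Ruck: j(t) = 80·exp(2·t). Mit j(t) = 80·exp(2·t) und Einsetzen von t = log(3)/2, finden wir j = 240.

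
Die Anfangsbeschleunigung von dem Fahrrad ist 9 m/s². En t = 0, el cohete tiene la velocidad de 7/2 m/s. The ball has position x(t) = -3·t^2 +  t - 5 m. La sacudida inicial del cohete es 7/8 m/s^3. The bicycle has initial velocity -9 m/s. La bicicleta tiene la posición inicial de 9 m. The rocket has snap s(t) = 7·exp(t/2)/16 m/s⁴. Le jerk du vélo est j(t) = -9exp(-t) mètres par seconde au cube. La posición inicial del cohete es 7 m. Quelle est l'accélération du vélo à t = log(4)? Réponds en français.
Nous devons trouver la primitive de notre équation du jerk j(t) = -9·exp(-t) 1 fois. La primitive du jerk est l'accélération. En utilisant a(0) = 9, nous obtenons a(t) = 9·exp(-t). Nous avons l'accélération a(t) = 9·exp(-t). En substituant t = log(4): a(log(4)) = 9/4.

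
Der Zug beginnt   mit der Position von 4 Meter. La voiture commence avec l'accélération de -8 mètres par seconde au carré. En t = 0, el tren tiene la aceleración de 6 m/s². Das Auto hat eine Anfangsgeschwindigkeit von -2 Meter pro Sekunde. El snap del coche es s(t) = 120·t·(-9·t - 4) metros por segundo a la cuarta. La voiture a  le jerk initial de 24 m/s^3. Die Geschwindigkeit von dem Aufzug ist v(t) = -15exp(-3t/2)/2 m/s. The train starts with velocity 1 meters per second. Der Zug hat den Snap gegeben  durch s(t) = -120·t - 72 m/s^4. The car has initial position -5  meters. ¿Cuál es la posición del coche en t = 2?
Para resolver esto, necesitamos tomar 4 antiderivadas de nuestra ecuación del snap s(t) = 120·t·(-9·t - 4). Integrando el snap y usando la condición inicial j(0) = 24, obtenemos j(t) = -360·t^3 - 240·t^2 + 24. La antiderivada de la sacudida es la aceleración. Usando a(0) = -8, obtenemos a(t) = -90·t^4 - 80·t^3 + 24·t - 8. La antiderivada de la aceleración es la velocidad. Usando v(0) = -2, obtenemos v(t) = -18·t^5 - 20·t^4 + 12·t^2 - 8·t - 2. Tomando ∫v(t)dt y aplicando x(0) = -5, encontramos x(t) = -3·t^6 - 4·t^5 + 4·t^3 - 4·t^2 - 2·t - 5. Usando x(t) = -3·t^6 - 4·t^5 + 4·t^3 - 4·t^2 - 2·t - 5 y sustituyendo t = 2, encontramos x = -313.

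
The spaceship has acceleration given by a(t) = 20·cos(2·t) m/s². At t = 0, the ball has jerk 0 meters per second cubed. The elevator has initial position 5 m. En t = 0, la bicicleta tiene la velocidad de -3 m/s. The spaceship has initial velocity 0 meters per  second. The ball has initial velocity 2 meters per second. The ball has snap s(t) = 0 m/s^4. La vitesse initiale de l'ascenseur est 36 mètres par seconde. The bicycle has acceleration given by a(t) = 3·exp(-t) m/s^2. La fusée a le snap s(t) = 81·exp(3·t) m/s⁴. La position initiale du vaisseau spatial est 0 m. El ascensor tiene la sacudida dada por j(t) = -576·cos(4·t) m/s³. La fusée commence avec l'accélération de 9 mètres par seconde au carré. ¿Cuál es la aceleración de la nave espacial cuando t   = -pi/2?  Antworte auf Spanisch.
Usando a(t) = 20·cos(2·t) y sustituyendo t = -pi/2, encontramos a = -20.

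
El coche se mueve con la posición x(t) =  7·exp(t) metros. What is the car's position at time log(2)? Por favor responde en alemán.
Aus der Gleichung für die Position x(t) = 7·exp(t), setzen wir t = log(2) ein und erhalten x = 14.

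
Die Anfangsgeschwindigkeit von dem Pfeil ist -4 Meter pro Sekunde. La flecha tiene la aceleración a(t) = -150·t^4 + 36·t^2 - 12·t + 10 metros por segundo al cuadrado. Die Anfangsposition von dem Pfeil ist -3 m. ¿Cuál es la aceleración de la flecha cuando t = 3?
De la ecuación de la aceleración a(t) = -150·t^4 + 36·t^2 - 12·t + 10, sustituimos t = 3 para obtener a = -11852.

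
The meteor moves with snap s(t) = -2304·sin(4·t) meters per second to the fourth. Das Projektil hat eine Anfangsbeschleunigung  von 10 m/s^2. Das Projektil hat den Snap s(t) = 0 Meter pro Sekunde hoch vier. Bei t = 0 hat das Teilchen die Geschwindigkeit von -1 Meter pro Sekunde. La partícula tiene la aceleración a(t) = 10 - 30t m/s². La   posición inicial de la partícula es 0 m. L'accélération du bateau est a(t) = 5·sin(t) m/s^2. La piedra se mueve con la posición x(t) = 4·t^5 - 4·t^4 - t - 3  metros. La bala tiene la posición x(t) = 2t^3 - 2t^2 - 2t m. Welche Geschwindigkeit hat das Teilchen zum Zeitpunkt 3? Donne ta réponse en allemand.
Wir müssen unsere Gleichung für die Beschleunigung a(t) = 10 - 30·t 1-mal integrieren. Die Stammfunktion von der Beschleunigung ist die Geschwindigkeit. Mit v(0) = -1 erhalten wir v(t) = -15·t^2 + 10·t - 1. Aus der Gleichung für die Geschwindigkeit v(t) = -15·t^2 + 10·t - 1, setzen wir t = 3 ein und erhalten v = -106.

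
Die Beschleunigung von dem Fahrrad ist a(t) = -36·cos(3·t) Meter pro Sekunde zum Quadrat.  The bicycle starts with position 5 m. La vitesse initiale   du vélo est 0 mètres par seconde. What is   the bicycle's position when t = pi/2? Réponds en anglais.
We must find the antiderivative of our acceleration equation a(t) = -36·cos(3·t) 2 times. The antiderivative of acceleration is velocity. Using v(0) = 0, we get v(t) = -12·sin(3·t). Finding the integral of v(t) and using x(0) = 5: x(t) = 4·cos(3·t) + 1. From the given position equation x(t) = 4·cos(3·t) + 1, we substitute t = pi/2 to get x = 1.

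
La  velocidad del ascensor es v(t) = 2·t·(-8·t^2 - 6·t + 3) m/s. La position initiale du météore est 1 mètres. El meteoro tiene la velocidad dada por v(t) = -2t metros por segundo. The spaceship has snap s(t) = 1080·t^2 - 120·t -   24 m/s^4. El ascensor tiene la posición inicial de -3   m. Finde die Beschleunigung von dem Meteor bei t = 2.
Ausgehend von der Geschwindigkeit v(t) = -2·t, nehmen wir 1 Ableitung. Durch Ableiten von der Geschwindigkeit erhalten wir die Beschleunigung: a(t) = -2. Wir haben die Beschleunigung a(t) = -2. Durch Einsetzen von t = 2: a(2) = -2.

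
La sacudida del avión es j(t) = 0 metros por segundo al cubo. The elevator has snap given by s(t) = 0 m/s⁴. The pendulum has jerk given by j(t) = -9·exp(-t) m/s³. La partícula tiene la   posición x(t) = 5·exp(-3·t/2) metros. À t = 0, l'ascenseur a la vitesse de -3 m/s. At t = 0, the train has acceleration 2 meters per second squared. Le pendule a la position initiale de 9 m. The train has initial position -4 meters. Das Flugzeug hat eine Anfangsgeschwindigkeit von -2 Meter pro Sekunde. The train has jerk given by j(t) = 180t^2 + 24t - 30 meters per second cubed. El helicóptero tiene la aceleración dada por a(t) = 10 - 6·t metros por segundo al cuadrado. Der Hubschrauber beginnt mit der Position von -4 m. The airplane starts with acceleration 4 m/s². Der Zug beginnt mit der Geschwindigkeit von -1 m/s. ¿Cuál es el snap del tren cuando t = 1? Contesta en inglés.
To solve this, we need to take 1 derivative of our jerk equation j(t) = 180·t^2 + 24·t - 30. Taking d/dt of j(t), we find s(t) = 360·t + 24. From the given snap equation s(t) = 360·t + 24, we substitute t = 1 to get s = 384.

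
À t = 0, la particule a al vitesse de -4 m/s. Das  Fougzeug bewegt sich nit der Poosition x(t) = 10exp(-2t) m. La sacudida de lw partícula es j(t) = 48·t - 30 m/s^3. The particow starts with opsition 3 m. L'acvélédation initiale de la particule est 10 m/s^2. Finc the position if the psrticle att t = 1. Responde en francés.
En partant du jerk j(t) = 48·t - 30, nous prenons 3 intégrales. La primitive du jerk, avec a(0) = 10, donne l'accélération: a(t) = 24·t^2 - 30·t + 10. L'intégrale de l'accélération est la vitesse. En utilisant v(0) = -4, nous obtenons v(t) = 8·t^3 - 15·t^2 + 10·t - 4. L'intégrale de la vitesse, avec x(0) = 3, donne la position: x(t) = 2·t^4 - 5·t^3 + 5·t^2 - 4·t + 3. De l'équation de la position x(t) = 2·t^4 - 5·t^3 + 5·t^2 - 4·t + 3, nous substituons t = 1 pour obtenir x = 1.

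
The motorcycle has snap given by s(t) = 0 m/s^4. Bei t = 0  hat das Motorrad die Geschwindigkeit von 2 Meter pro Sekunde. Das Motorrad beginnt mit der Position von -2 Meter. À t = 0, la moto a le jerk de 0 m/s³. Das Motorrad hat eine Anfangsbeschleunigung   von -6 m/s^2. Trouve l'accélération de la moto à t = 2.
En partant du snap s(t) = 0, nous prenons 2 primitives. La primitive du snap, avec j(0) = 0, donne le jerk: j(t) = 0. La primitive du jerk est l'accélération. En utilisant a(0) = -6, nous obtenons a(t) = -6. De l'équation de l'accélération a(t) = -6, nous substituons t = 2 pour obtenir a = -6.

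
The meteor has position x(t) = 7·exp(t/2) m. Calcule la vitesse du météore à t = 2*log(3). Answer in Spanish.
Debemos derivar nuestra ecuación de la posición x(t) = 7·exp(t/2) 1 vez. Tomando d/dt de x(t), encontramos v(t) = 7·exp(t/2)/2. Usando v(t) = 7·exp(t/2)/2 y sustituyendo t = 2*log(3), encontramos v = 21/2.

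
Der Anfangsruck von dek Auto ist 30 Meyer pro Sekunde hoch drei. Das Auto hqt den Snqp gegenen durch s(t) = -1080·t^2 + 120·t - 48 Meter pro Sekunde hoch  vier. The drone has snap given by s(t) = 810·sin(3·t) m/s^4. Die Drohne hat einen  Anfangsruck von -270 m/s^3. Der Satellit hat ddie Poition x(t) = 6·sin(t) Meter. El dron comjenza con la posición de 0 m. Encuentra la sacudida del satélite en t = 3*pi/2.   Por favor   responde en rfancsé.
Pour résoudre ceci, nous devons prendre 3 dérivées de notre équation de la position x(t) = 6·sin(t). La dérivée de la position donne la vitesse: v(t) = 6·cos(t). En dérivant la vitesse, nous obtenons l'accélération: a(t) = -6·sin(t). En dérivant l'accélération, nous obtenons le jerk: j(t) = -6·cos(t). En utilisant j(t) = -6·cos(t) et en substituant t = 3*pi/2, nous trouvons j = 0.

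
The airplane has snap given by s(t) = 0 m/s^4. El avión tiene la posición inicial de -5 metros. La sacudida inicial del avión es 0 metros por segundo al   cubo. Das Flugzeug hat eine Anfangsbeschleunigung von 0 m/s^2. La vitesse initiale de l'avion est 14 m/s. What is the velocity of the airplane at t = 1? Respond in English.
Starting from snap s(t) = 0, we take 3 integrals. Finding the antiderivative of s(t) and using j(0) = 0: j(t) = 0. The integral of jerk is acceleration. Using a(0) = 0, we get a(t) = 0. The antiderivative of acceleration is velocity. Using v(0) = 14, we get v(t) = 14. From the given velocity equation v(t) = 14, we substitute t = 1 to get v = 14.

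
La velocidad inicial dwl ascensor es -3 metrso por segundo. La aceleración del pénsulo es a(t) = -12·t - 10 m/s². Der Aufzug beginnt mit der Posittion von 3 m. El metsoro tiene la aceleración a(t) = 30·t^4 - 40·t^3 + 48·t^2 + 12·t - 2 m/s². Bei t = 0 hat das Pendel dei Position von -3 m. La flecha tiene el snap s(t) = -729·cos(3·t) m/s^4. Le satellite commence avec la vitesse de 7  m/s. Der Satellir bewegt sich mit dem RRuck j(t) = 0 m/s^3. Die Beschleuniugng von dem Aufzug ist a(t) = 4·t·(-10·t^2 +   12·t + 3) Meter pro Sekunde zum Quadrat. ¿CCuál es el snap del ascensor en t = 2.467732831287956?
Para resolver esto, necesitamos tomar 2 derivadas de nuestra ecuación de la aceleración a(t) = 4·t·(-10·t^2 + 12·t + 3). Derivando la aceleración, obtenemos la sacudida: j(t) = -40·t^2 + 4·t·(12 - 20·t) + 48·t + 12. La derivada de la sacudida da el snap: s(t) = 96 - 240·t. De la ecuación del snap s(t) = 96 - 240·t, sustituimos t = 2.467732831287956 para obtener s = -496.255879509109.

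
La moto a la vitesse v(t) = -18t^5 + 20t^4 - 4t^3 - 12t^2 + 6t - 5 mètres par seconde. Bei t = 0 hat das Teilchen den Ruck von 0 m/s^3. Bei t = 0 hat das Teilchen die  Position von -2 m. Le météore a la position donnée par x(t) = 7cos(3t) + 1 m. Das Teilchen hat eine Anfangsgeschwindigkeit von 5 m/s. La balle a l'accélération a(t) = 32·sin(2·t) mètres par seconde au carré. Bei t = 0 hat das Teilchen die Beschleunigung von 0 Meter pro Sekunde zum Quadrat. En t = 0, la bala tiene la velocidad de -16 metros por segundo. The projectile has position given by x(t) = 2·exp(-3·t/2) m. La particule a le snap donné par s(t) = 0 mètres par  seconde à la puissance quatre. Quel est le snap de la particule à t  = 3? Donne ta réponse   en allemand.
Aus der Gleichung für den Snap s(t) = 0, setzen wir t = 3 ein und erhalten s = 0.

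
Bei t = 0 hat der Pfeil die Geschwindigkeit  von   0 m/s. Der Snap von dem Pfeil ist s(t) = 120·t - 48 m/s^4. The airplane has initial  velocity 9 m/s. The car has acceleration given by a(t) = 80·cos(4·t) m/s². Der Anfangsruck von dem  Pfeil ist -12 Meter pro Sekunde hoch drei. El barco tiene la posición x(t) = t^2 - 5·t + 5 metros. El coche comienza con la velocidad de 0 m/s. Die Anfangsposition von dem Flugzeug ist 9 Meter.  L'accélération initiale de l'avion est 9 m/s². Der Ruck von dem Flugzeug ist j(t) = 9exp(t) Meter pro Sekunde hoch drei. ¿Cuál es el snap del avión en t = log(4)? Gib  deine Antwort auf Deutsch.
Ausgehend von dem Ruck j(t) = 9·exp(t), nehmen wir 1 Ableitung. Mit d/dt von j(t) finden wir s(t) = 9·exp(t). Mit s(t) = 9·exp(t) und Einsetzen von t = log(4), finden wir s = 36.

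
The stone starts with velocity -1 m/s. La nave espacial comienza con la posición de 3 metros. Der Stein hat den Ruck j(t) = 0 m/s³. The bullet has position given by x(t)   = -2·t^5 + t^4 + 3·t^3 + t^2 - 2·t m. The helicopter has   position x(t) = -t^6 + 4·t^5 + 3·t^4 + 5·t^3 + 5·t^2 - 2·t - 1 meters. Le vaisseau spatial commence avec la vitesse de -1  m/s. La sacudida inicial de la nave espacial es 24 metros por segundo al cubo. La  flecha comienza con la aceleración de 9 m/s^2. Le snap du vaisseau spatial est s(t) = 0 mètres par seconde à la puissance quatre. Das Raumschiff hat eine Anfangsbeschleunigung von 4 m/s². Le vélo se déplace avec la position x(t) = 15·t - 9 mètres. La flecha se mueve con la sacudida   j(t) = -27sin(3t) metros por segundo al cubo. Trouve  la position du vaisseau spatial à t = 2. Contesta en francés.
Pour résoudre ceci, nous devons prendre 4 intégrales de notre équation du snap s(t) = 0. L'intégrale du snap, avec j(0) = 24, donne le jerk: j(t) = 24. En prenant ∫j(t)dt et en appliquant a(0) = 4, nous trouvons a(t) = 24·t + 4. La primitive de l'accélération est la vitesse. En utilisant v(0) = -1, nous obtenons v(t) = 12·t^2 + 4·t - 1. L'intégrale de la vitesse, avec x(0) = 3, donne la position: x(t) = 4·t^3 + 2·t^2 - t + 3. De l'équation de la position x(t) = 4·t^3 + 2·t^2 - t + 3, nous substituons t = 2 pour obtenir x = 41.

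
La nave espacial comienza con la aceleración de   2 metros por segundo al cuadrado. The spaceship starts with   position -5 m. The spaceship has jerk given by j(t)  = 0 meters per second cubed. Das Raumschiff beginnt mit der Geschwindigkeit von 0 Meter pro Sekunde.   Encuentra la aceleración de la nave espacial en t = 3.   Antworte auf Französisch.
Pour résoudre ceci, nous devons prendre 1 primitive de notre équation du jerk j(t) = 0. L'intégrale du jerk est l'accélération. En utilisant a(0) = 2, nous obtenons a(t) = 2. De l'équation de l'accélération a(t) = 2, nous substituons t = 3 pour obtenir a = 2.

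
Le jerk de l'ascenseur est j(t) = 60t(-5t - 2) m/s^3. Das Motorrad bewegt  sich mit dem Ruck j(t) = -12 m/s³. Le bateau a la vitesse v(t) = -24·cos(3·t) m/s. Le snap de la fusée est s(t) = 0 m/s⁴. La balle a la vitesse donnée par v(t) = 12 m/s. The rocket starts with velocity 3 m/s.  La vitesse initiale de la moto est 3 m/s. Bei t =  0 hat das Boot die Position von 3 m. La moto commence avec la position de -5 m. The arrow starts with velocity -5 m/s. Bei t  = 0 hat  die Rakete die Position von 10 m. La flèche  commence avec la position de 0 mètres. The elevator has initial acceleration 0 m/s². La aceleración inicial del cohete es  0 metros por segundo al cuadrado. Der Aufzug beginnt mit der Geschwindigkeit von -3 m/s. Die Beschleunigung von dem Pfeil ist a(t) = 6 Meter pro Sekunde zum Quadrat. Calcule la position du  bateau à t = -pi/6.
En partant de la vitesse v(t) = -24·cos(3·t), nous prenons 1 primitive. En intégrant la vitesse et en utilisant la condition initiale x(0) = 3, nous obtenons x(t) = 3 - 8·sin(3·t). De l'équation de la position x(t) = 3 - 8·sin(3·t), nous substituons t = -pi/6 pour obtenir x = 11.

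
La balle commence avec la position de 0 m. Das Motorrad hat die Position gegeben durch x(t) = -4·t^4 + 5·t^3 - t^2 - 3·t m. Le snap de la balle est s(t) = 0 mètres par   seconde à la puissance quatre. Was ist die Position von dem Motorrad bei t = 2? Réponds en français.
En utilisant x(t) = -4·t^4 + 5·t^3 - t^2 - 3·t et en substituant t = 2, nous trouvons x = -34.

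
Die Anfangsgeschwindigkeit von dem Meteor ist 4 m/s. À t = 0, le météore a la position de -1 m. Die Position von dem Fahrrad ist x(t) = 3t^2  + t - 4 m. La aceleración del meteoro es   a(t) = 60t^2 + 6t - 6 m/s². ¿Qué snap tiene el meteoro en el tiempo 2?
Partiendo de la aceleración a(t) = 60·t^2 + 6·t - 6, tomamos 2 derivadas. Tomando d/dt de a(t), encontramos j(t) = 120·t + 6. Tomando d/dt de j(t), encontramos s(t) = 120. De la ecuación del snap s(t) = 120, sustituimos t = 2 para obtener s = 120.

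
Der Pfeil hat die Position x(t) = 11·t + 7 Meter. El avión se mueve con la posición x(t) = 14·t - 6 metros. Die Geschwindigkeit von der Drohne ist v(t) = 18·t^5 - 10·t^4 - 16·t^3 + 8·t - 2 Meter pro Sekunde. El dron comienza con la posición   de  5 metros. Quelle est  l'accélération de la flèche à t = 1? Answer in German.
Wir müssen unsere Gleichung für die Position x(t) = 11·t + 7 2-mal ableiten. Die Ableitung von der Position ergibt die Geschwindigkeit: v(t) = 11. Durch Ableiten von der Geschwindigkeit erhalten wir die Beschleunigung: a(t) = 0. Wir haben die Beschleunigung a(t) = 0. Durch Einsetzen von t = 1: a(1) = 0.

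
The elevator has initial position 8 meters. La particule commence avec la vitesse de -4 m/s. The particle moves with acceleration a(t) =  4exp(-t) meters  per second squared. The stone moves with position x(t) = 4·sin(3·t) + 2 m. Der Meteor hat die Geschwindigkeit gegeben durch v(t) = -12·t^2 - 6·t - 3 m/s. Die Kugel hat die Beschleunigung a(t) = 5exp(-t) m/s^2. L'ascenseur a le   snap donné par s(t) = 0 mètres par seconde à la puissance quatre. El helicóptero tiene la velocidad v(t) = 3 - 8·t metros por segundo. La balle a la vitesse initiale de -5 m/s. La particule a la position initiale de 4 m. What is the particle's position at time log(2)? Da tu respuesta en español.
Para resolver esto, necesitamos tomar 2 antiderivadas de nuestra ecuación de la aceleración a(t) = 4·exp(-t). La integral de la aceleración es la velocidad. Usando v(0) = -4, obtenemos v(t) = -4·exp(-t). Tomando ∫v(t)dt y aplicando x(0) = 4, encontramos x(t) = 4·exp(-t). De la ecuación de la posición x(t) = 4·exp(-t), sustituimos t = log(2) para obtener x = 2.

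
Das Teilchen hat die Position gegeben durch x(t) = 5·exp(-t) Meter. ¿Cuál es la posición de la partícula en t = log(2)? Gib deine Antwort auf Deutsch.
Mit x(t) = 5·exp(-t) und Einsetzen von t = log(2), finden wir x = 5/2.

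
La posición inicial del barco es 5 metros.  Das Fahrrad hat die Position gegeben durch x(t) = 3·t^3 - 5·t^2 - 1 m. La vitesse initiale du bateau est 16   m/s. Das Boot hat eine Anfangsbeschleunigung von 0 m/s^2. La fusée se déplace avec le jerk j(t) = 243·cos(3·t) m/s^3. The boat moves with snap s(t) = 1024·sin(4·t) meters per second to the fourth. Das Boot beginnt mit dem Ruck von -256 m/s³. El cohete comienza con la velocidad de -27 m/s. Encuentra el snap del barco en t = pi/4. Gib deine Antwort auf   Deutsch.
Mit s(t) = 1024·sin(4·t) und Einsetzen von t = pi/4, finden wir s = 0.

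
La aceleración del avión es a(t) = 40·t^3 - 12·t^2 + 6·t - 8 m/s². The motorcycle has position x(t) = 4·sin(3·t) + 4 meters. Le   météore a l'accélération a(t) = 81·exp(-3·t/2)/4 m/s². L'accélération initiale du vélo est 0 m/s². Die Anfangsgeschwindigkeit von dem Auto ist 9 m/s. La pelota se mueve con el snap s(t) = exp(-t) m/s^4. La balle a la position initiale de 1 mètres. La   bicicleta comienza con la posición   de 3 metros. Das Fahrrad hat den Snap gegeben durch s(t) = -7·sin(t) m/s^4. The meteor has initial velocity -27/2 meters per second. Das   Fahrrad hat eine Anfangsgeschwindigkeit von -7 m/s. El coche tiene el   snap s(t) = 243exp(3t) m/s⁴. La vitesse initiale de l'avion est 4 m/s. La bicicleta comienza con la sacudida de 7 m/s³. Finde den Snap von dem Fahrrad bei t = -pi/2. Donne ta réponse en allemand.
Mit s(t) = -7·sin(t) und Einsetzen von t = -pi/2, finden wir s = 7.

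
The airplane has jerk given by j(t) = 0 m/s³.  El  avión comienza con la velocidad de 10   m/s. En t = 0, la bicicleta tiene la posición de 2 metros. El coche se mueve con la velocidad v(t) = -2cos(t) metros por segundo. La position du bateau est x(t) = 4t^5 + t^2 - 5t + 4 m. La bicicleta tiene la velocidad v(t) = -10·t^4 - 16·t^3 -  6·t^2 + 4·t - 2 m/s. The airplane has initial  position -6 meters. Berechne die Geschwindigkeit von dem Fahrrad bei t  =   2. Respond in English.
From the given velocity equation v(t) = -10·t^4 - 16·t^3 - 6·t^2 + 4·t - 2, we substitute t = 2 to get v = -306.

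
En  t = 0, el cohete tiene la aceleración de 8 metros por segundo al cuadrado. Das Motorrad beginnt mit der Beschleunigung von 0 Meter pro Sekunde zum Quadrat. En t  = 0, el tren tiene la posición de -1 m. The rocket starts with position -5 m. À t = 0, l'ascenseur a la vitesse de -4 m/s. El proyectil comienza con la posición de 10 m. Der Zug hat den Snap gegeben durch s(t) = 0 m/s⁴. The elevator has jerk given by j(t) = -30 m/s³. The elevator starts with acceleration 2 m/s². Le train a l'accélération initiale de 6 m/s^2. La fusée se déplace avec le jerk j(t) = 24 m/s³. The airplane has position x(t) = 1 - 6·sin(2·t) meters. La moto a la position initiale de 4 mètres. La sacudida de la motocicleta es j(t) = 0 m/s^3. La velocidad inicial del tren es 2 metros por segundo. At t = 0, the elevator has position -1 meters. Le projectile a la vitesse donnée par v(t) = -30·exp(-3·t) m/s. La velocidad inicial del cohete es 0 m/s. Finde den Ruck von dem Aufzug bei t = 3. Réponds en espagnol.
Tenemos la sacudida j(t) = -30. Sustituyendo t = 3: j(3) = -30.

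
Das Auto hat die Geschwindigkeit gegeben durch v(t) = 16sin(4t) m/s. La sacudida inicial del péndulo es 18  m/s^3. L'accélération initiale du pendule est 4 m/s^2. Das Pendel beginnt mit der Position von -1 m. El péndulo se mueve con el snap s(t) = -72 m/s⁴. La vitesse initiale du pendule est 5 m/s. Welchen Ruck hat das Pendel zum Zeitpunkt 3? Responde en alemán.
Wir müssen unsere Gleichung für den Snap s(t) = -72 1-mal integrieren. Durch Integration von dem Snap und Verwendung der Anfangsbedingung j(0) = 18, erhalten wir j(t) = 18 - 72·t. Aus der Gleichung für den Ruck j(t) = 18 - 72·t, setzen wir t = 3 ein und erhalten j = -198.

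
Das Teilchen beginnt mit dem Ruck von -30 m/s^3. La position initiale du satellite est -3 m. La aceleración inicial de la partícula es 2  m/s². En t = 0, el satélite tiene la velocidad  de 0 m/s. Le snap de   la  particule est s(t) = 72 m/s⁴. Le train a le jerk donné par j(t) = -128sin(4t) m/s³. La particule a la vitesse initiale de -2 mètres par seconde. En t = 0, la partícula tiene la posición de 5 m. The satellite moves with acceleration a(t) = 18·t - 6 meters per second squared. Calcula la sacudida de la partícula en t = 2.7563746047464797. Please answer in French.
Nous devons trouver l'intégrale de notre équation du snap s(t) = 72 1 fois. L'intégrale du snap, avec j(0) = -30, donne le jerk: j(t) = 72·t - 30. En utilisant j(t) = 72·t - 30 et en substituant t = 2.7563746047464797, nous trouvons j = 168.458971541747.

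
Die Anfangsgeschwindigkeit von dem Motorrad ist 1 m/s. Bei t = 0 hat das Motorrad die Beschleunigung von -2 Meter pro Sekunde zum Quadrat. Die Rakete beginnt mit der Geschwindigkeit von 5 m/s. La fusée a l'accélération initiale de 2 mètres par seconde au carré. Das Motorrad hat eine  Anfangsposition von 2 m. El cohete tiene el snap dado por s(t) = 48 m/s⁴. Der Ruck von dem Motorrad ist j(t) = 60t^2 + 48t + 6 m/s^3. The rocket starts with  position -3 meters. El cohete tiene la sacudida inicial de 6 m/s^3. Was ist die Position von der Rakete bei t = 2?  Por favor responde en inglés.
We need to integrate our snap equation s(t) = 48 4 times. The integral of snap, with j(0) = 6, gives jerk: j(t) = 48·t + 6. Integrating jerk and using the initial condition a(0) = 2, we get a(t) = 24·t^2 + 6·t + 2. Taking ∫a(t)dt and applying v(0) = 5, we find v(t) = 8·t^3 + 3·t^2 + 2·t + 5. Finding the integral of v(t) and using x(0) = -3: x(t) = 2·t^4 + t^3 + t^2 + 5·t - 3. We have position x(t) = 2·t^4 + t^3 + t^2 + 5·t - 3. Substituting t = 2: x(2) = 51.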